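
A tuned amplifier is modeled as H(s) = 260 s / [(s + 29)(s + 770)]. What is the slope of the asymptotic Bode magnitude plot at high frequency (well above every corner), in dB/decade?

With 1 zero and 2 poles, the high-frequency asymptotic slope is 20 × (1 − 2) = -20 dB/decade.

-20 dB/decade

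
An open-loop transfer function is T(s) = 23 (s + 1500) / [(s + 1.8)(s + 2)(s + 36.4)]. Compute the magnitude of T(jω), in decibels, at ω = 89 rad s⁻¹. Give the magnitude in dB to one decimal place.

|j89 + 1500| = √(89² + 1500²) = 1503
|j89 + 1.8| = √(89² + 1.8²) = 89.02
|j89 + 2| = √(89² + 2²) = 89.02
|j89 + 36.4| = √(89² + 36.4²) = 96.16
|T(j89)| = 23 × 1503 / (89.02 × 89.02 × 96.16) = 0.045355
20 log₁₀(0.045355) = -26.87 dB

-26.9 dB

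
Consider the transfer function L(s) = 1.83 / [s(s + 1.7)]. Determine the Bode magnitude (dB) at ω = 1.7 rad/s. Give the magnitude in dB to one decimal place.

|j1.7 + 1.7| = √(1.7² + 1.7²) = 2.404
|j1.7| = 1.7
|L(j1.7)| = 1.83 / (2.404 × 1.7) = 0.44775
20 log₁₀(0.44775) = -6.98 dB

-7.0 dB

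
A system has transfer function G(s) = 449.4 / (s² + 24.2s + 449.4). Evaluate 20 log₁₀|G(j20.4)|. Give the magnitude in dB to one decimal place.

-0.8 dB

|(j20.4)² + 24.2(j20.4) + 449.4| = |33.24 + j493.68| = 494.8
|G(j20.4)| = 449.4 / 494.8 = 0.90825
20 log₁₀(0.90825) = -0.84 dB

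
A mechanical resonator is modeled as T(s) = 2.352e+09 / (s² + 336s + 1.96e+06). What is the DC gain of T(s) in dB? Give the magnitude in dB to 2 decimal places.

61.58 dB

T(0) = 2.352e+09 / 1.96e+06 = 1200
20 log₁₀(1200) = 61.584 dB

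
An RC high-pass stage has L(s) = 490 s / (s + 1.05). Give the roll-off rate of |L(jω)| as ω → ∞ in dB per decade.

0 dB/decade

With 1 zero and 1 pole, the high-frequency asymptotic slope is 20 × (1 − 1) = 0 dB/decade.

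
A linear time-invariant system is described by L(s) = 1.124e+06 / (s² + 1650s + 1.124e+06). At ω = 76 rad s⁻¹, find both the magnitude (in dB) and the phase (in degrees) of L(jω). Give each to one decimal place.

|(j76)² + 1650(j76) + 1.124e+06| = |1.1182e+06 + j1.254e+05| = 1.125e+06
|L(j76)| = 1.124e+06 / 1.125e+06 = 0.9989
20 log₁₀(0.9989) = -0.01 dB
∠[(j76)² + 1650(j76) + 1.124e+06] = ∠[1.1182e+06 + j1.254e+05] = 6.40°
∠L(j76) = −6.40° = -6.40°

|L| = -0.0 dB, ∠L = -6.4°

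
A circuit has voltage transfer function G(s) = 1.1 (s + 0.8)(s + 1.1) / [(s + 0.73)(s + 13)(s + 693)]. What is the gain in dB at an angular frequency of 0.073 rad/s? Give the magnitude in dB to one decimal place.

-76.6 dB

|j0.073 + 0.8| = √(0.073² + 0.8²) = 0.8033
|j0.073 + 1.1| = √(0.073² + 1.1²) = 1.102
|j0.073 + 0.73| = √(0.073² + 0.73²) = 0.7336
|j0.073 + 13| = √(0.073² + 13²) = 13
|j0.073 + 693| = √(0.073² + 693²) = 693
|G(j0.073)| = 1.1 × 0.8033 × 1.102 / (0.7336 × 13 × 693) = 0.00014739
20 log₁₀(0.00014739) = -76.63 dB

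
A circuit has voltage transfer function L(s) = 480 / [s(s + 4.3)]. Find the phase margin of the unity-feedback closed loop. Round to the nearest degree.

Gain crossover: |L(jω)| = 1 at ω ≈ 21.7 rad/s.
∠L(j21.7) = −90° − arctan(21.7/4.3) ≈ -168.79°
PM = 180° + (-168.79°) = 11.21°

11°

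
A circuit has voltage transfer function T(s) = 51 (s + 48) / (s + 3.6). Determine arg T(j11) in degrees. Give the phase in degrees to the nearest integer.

∠(j11 + 48) = arctan(11/48) = 12.91°
∠(j11 + 3.6) = arctan(11/3.6) = 71.88°
∠T(j11) = 12.91° − 71.88° = -58.97°

-59°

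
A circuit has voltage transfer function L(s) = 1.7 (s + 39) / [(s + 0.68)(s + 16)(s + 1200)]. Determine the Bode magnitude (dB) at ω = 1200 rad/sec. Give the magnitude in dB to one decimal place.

|j1200 + 39| = √(1200² + 39²) = 1201
|j1200 + 0.68| = √(1200² + 0.68²) = 1200
|j1200 + 16| = √(1200² + 16²) = 1200
|j1200 + 1200| = √(1200² + 1200²) = 1697
|L(j1200)| = 1.7 × 1201 / (1200 × 1200 × 1697) = 8.3515e-07
20 log₁₀(8.3515e-07) = -121.56 dB

-121.6 dB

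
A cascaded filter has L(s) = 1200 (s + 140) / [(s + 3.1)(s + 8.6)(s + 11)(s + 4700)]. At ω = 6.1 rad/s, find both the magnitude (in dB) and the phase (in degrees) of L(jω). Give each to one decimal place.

|L| = -28.1 dB, ∠L = -125.0°

|j6.1 + 140| = √(6.1² + 140²) = 140.1
|j6.1 + 3.1| = √(6.1² + 3.1²) = 6.843
|j6.1 + 8.6| = √(6.1² + 8.6²) = 10.54
|j6.1 + 11| = √(6.1² + 11²) = 12.58
|j6.1 + 4700| = √(6.1² + 4700²) = 4700
|L(j6.1)| = 1200 × 140.1 / (6.843 × 10.54 × 12.58 × 4700) = 0.039427
20 log₁₀(0.039427) = -28.08 dB
∠(j6.1 + 140) = arctan(6.1/140) = 2.49°
∠(j6.1 + 3.1) = arctan(6.1/3.1) = 63.06°
∠(j6.1 + 8.6) = arctan(6.1/8.6) = 35.35°
∠(j6.1 + 11) = arctan(6.1/11) = 29.01°
∠(j6.1 + 4700) = arctan(6.1/4700) = 0.07°
∠L(j6.1) = 2.49° − (63.06° + 35.35° + 29.01° + 0.07°) = -125.00°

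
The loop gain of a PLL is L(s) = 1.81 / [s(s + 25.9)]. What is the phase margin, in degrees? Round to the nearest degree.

Gain crossover: |L(jω)| = 1 at ω ≈ 0.0699 rad/sec.
∠L(j0.0699) = −90° − arctan(0.0699/25.9) ≈ -90.15°
PM = 180° + (-90.15°) = 89.85°

90°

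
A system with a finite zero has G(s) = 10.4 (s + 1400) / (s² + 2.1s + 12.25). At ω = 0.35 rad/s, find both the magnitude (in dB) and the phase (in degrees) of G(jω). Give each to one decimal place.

|G| = 61.6 dB, ∠G = -3.5 deg

|j0.35 + 1400| = √(0.35² + 1400²) = 1400
|(j0.35)² + 2.1(j0.35) + 12.25| = |12.127 + j0.735| = 12.15
|G(j0.35)| = 10.4 × 1400 / 12.15 = 1198.4
20 log₁₀(1198.4) = 61.57 dB
∠(j0.35 + 1400) = arctan(0.35/1400) = 0.01°
∠[(j0.35)² + 2.1(j0.35) + 12.25] = ∠[12.127 + j0.735] = 3.47°
∠G(j0.35) = 0.01° − 3.47° = -3.45°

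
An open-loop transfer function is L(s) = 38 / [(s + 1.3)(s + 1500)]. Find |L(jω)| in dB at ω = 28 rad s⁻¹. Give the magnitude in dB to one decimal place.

-60.9 dB

|j28 + 1.3| = √(28² + 1.3²) = 28.03
|j28 + 1500| = √(28² + 1500²) = 1500
|L(j28)| = 38 / (28.03 × 1500) = 0.00090363
20 log₁₀(0.00090363) = -60.88 dB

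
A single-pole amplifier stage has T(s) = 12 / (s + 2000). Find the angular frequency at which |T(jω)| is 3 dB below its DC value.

2000 rad/s

For a single-pole low-pass, the −3 dB point is at the pole: ω = 2000 rad/s.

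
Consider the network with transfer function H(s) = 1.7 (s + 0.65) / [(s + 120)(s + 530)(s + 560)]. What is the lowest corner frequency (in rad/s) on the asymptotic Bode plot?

Break frequencies occur at each pole and zero magnitude: 0.65 rad/s, 120 rad/s, 530 rad/s, 560 rad/s.
The lowest is 0.65 rad/s.

0.65 rad/s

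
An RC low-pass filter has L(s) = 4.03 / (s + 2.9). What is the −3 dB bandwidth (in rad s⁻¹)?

For a single-pole low-pass, the −3 dB point is at the pole: ω = 2.9 rad s⁻¹.

2.9 rad s⁻¹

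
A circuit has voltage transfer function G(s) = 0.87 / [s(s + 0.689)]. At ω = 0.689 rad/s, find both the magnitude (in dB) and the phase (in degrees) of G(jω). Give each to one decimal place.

|G| = 2.3 dB, ∠G = -135.0 deg

|j0.689 + 0.689| = √(0.689² + 0.689²) = 0.9744
|j0.689| = 0.689
|G(j0.689)| = 0.87 / (0.9744 × 0.689) = 1.2959
20 log₁₀(1.2959) = 2.25 dB
∠(j0.689 + 0.689) = arctan(0.689/0.689) = 45.00°
∠(j0.689) = 90.00°
∠G(j0.689) = − (45.00° + 90.00°) = -135.00°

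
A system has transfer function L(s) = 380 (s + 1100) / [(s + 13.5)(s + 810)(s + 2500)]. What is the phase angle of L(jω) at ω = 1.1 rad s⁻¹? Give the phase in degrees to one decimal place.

-4.7°

∠(j1.1 + 1100) = arctan(1.1/1100) = 0.06°
∠(j1.1 + 13.5) = arctan(1.1/13.5) = 4.66°
∠(j1.1 + 810) = arctan(1.1/810) = 0.08°
∠(j1.1 + 2500) = arctan(1.1/2500) = 0.03°
∠L(j1.1) = 0.06° − (4.66° + 0.08° + 0.03°) = -4.70°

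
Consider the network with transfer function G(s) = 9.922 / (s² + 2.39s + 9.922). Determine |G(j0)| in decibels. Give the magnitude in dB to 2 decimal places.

G(0) = 9.922 / 9.922 = 1
20 log₁₀(1) = 0.000 dB

0.00 dB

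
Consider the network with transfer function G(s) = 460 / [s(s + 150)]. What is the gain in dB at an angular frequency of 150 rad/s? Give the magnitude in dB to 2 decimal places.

-36.80 dB

|j150 + 150| = √(150² + 150²) = 212.1
|j150| = 150
|G(j150)| = 460 / (212.1 × 150) = 0.014456
20 log₁₀(0.014456) = -36.799 dB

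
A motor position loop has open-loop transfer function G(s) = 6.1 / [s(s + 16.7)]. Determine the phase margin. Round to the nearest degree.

89°

Gain crossover: |G(jω)| = 1 at ω ≈ 0.365 rad/s.
∠G(j0.365) = −90° − arctan(0.365/16.7) ≈ -91.25°
PM = 180° + (-91.25°) = 88.75°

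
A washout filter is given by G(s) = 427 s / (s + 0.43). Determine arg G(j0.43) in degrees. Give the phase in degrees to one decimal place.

45.0°

∠(j0.43) = 90.00°
∠(j0.43 + 0.43) = arctan(0.43/0.43) = 45.00°
∠G(j0.43) = 90.00° − 45.00° = 45.00°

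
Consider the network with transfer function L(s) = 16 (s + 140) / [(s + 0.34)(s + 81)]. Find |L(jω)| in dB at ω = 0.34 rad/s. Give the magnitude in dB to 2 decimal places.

|j0.34 + 140| = √(0.34² + 140²) = 140
|j0.34 + 0.34| = √(0.34² + 0.34²) = 0.4808
|j0.34 + 81| = √(0.34² + 81²) = 81
|L(j0.34)| = 16 × 140 / (0.4808 × 81) = 57.513
20 log₁₀(57.513) = 35.195 dB

35.20 dB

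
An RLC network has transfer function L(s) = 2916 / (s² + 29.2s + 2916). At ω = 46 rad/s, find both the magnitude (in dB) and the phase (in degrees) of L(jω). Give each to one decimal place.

|L| = 5.4 dB, ∠L = -59.2 deg

|(j46)² + 29.2(j46) + 2916| = |800 + j1343.2| = 1563
|L(j46)| = 2916 / 1563 = 1.8652
20 log₁₀(1.8652) = 5.41 dB
∠[(j46)² + 29.2(j46) + 2916] = ∠[800 + j1343.2] = 59.22°
∠L(j46) = −59.22° = -59.22°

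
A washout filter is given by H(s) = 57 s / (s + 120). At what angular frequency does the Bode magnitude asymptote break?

The single real pole at s = −120 gives a corner at ω = 120 rad/s.

120 rad/s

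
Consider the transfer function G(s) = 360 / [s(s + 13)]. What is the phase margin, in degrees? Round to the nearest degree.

Gain crossover: |G(jω)| = 1 at ω ≈ 16.9 rad s⁻¹.
∠G(j16.9) = −90° − arctan(16.9/13) ≈ -142.42°
PM = 180° + (-142.42°) = 37.58°

38°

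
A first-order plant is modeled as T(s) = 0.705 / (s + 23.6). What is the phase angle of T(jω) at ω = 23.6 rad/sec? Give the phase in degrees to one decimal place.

∠(j23.6 + 23.6) = arctan(23.6/23.6) = 45.00°
∠T(j23.6) = −45.00° = -45.00°

-45.0°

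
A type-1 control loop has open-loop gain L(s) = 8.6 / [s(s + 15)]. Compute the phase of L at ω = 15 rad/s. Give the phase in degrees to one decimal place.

-135.0°

∠(j15 + 15) = arctan(15/15) = 45.00°
∠(j15) = 90.00°
∠L(j15) = − (45.00° + 90.00°) = -135.00°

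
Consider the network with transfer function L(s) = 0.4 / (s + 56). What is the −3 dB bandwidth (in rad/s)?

For a single-pole low-pass, the −3 dB point is at the pole: ω = 56 rad/s.

56 rad/s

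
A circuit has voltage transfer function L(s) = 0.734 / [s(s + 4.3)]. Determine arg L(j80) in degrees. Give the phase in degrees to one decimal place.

-176.9°

∠(j80 + 4.3) = arctan(80/4.3) = 86.92°
∠(j80) = 90.00°
∠L(j80) = − (86.92° + 90.00°) = -176.92°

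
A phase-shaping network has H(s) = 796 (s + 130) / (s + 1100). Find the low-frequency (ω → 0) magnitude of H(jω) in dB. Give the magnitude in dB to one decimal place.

H(0) = 796 × 130 / 1100 = 94.073
20 log₁₀(94.073) = 39.47 dB

39.5 dB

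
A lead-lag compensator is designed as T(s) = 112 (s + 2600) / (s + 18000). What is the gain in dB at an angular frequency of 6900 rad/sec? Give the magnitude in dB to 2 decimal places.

32.64 dB

|j6900 + 2600| = √(6900² + 2600²) = 7374
|j6900 + 18000| = √(6900² + 18000²) = 1.928e+04
|T(j6900)| = 112 × 7374 / 1.928e+04 = 42.84
20 log₁₀(42.84) = 32.637 dB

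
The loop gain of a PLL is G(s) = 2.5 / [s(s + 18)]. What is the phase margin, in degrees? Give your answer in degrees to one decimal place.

Gain crossover: |G(jω)| = 1 at ω ≈ 0.139 rad/s.
∠G(j0.139) = −90° − arctan(0.139/18) ≈ -90.44°
PM = 180° + (-90.44°) = 89.56°

89.6 deg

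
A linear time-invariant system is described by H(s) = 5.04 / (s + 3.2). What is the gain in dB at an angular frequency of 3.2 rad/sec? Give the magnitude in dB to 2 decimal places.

0.94 dB

|j3.2 + 3.2| = √(3.2² + 3.2²) = 4.525
|H(j3.2)| = 5.04 / 4.525 = 1.1137
20 log₁₀(1.1137) = 0.935 dB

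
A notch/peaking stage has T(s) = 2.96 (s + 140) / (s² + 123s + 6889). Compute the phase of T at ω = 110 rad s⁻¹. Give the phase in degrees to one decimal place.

-72.9 deg

∠(j110 + 140) = arctan(110/140) = 38.16°
∠[(j110)² + 123(j110) + 6889] = ∠[-5211 + j13530] = 111.06°
∠T(j110) = 38.16° − 111.06° = -72.91°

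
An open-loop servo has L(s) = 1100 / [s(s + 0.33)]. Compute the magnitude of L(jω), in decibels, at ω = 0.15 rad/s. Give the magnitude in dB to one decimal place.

|j0.15 + 0.33| = √(0.15² + 0.33²) = 0.3625
|j0.15| = 0.15
|L(j0.15)| = 1100 / (0.3625 × 0.15) = 20230
20 log₁₀(20230) = 86.12 dB

86.1 dB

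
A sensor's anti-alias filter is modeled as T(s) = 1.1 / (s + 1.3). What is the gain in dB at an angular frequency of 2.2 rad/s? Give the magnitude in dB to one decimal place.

|j2.2 + 1.3| = √(2.2² + 1.3²) = 2.555
|T(j2.2)| = 1.1 / 2.555 = 0.43046
20 log₁₀(0.43046) = -7.32 dB

-7.3 dB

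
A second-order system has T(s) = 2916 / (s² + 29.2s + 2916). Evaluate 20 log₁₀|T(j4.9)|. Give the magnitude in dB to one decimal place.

|(j4.9)² + 29.2(j4.9) + 2916| = |2892 + j143.08| = 2896
|T(j4.9)| = 2916 / 2896 = 1.0071
20 log₁₀(1.0071) = 0.06 dB

0.1 dB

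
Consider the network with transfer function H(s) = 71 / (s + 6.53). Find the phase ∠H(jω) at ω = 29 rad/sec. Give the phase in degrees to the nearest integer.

-77°

∠(j29 + 6.53) = arctan(29/6.53) = 77.31°
∠H(j29) = −77.31° = -77.31°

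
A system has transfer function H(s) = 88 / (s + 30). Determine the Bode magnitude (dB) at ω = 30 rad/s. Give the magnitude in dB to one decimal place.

6.3 dB

|j30 + 30| = √(30² + 30²) = 42.43
|H(j30)| = 88 / 42.43 = 2.0742
20 log₁₀(2.0742) = 6.34 dB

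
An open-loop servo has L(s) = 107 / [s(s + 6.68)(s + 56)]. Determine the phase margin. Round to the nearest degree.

87 deg

Gain crossover: |L(jω)| = 1 at ω ≈ 0.286 rad/sec.
∠L(j0.286) = −90° − arctan(0.286/6.68) − arctan(0.286/56) ≈ -92.74°
PM = 180° + (-92.74°) = 87.26°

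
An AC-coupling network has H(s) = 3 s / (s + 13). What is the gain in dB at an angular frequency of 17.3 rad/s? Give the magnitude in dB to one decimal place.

|j17.3| = 17.3
|j17.3 + 13| = √(17.3² + 13²) = 21.64
|H(j17.3)| = 3 × 17.3 / 21.64 = 2.3983
20 log₁₀(2.3983) = 7.60 dB

7.6 dB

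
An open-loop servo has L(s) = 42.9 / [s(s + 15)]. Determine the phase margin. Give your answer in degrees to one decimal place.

Gain crossover: |L(jω)| = 1 at ω ≈ 2.81 rad/s.
∠L(j2.81) = −90° − arctan(2.81/15) ≈ -100.61°
PM = 180° + (-100.61°) = 79.39°

79.4°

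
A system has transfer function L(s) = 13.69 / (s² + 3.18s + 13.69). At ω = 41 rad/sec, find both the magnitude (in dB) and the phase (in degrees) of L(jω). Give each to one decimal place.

|(j41)² + 3.18(j41) + 13.69| = |-1667.3 + j130.38| = 1672
|L(j41)| = 13.69 / 1672 = 0.0081858
20 log₁₀(0.0081858) = -41.74 dB
∠[(j41)² + 3.18(j41) + 13.69] = ∠[-1667.3 + j130.38] = 175.53°
∠L(j41) = −175.53° = -175.53°

|L| = -41.7 dB, ∠L = -175.5°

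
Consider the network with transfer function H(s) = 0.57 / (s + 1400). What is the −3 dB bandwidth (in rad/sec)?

1400 rad/sec

For a single-pole low-pass, the −3 dB point is at the pole: ω = 1400 rad/sec.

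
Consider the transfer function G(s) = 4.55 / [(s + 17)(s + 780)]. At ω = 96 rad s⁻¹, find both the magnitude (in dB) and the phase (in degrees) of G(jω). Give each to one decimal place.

|G| = -84.5 dB, ∠G = -87.0°

|j96 + 17| = √(96² + 17²) = 97.49
|j96 + 780| = √(96² + 780²) = 785.9
|G(j96)| = 4.55 / (97.49 × 785.9) = 5.9385e-05
20 log₁₀(5.9385e-05) = -84.53 dB
∠(j96 + 17) = arctan(96/17) = 79.96°
∠(j96 + 780) = arctan(96/780) = 7.02°
∠G(j96) = − (79.96° + 7.02°) = -86.97°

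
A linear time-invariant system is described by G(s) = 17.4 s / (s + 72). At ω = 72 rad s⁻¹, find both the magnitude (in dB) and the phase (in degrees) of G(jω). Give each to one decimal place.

|j72| = 72
|j72 + 72| = √(72² + 72²) = 101.8
|G(j72)| = 17.4 × 72 / 101.8 = 12.304
20 log₁₀(12.304) = 21.80 dB
∠(j72) = 90.00°
∠(j72 + 72) = arctan(72/72) = 45.00°
∠G(j72) = 90.00° − 45.00° = 45.00°

|G| = 21.8 dB, ∠G = 45.0°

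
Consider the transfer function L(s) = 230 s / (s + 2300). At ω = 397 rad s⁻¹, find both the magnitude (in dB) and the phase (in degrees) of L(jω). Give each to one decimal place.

|j397| = 397
|j397 + 2300| = √(397² + 2300²) = 2334
|L(j397)| = 230 × 397 / 2334 = 39.121
20 log₁₀(39.121) = 31.85 dB
∠(j397) = 90.00°
∠(j397 + 2300) = arctan(397/2300) = 9.79°
∠L(j397) = 90.00° − 9.79° = 80.21°

|L| = 31.8 dB, ∠L = 80.2°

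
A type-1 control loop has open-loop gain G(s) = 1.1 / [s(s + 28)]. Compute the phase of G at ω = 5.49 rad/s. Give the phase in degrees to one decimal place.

∠(j5.49 + 28) = arctan(5.49/28) = 11.09°
∠(j5.49) = 90.00°
∠G(j5.49) = − (11.09° + 90.00°) = -101.09°

-101.1°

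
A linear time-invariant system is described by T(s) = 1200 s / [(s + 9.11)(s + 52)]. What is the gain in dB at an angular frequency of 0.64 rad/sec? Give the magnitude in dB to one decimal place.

|j0.64| = 0.64
|j0.64 + 9.11| = √(0.64² + 9.11²) = 9.132
|j0.64 + 52| = √(0.64² + 52²) = 52
|T(j0.64)| = 1200 × 0.64 / (9.132 × 52) = 1.6171
20 log₁₀(1.6171) = 4.17 dB

4.2 dB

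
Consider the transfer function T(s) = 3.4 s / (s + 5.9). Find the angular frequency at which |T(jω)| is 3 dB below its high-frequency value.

For a single-pole high-pass, the −3 dB point is at the pole: ω = 5.9 rad/sec.

5.9 rad/sec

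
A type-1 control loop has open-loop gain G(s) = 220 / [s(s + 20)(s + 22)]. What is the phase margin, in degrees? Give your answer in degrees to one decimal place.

Gain crossover: |G(jω)| = 1 at ω ≈ 0.5 rad/s.
∠G(j0.5) = −90° − arctan(0.5/20) − arctan(0.5/22) ≈ -92.73°
PM = 180° + (-92.73°) = 87.27°

87.3°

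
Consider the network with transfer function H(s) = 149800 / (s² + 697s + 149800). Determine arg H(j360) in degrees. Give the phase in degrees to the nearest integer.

-85°

∠[(j360)² + 697(j360) + 149800] = ∠[20200 + j2.5092e+05] = 85.40°
∠H(j360) = −85.40° = -85.40°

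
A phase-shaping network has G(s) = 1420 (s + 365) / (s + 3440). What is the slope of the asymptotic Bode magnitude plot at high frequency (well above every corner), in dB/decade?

With 1 zero and 1 pole, the high-frequency asymptotic slope is 20 × (1 − 1) = 0 dB/decade.

0 dB/decade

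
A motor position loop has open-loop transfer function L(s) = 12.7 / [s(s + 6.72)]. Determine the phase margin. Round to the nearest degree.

Gain crossover: |L(jω)| = 1 at ω ≈ 1.82 rad/s.
∠L(j1.82) = −90° − arctan(1.82/6.72) ≈ -105.19°
PM = 180° + (-105.19°) = 74.81°

75°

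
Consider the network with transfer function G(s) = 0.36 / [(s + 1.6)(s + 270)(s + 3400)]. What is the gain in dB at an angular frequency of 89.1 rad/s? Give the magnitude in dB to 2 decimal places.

-167.58 dB

|j89.1 + 1.6| = √(89.1² + 1.6²) = 89.11
|j89.1 + 270| = √(89.1² + 270²) = 284.3
|j89.1 + 3400| = √(89.1² + 3400²) = 3401
|G(j89.1)| = 0.36 / (89.11 × 284.3 × 3401) = 4.1775e-09
20 log₁₀(4.1775e-09) = -167.582 dB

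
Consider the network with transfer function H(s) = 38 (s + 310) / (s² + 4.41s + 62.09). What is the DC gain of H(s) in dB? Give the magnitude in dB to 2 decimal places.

45.56 dB

H(0) = 38 × 310 / 62.09 = 189.72
20 log₁₀(189.72) = 45.562 dB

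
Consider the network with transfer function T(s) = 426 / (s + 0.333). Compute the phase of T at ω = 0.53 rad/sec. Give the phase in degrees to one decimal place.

∠(j0.53 + 0.333) = arctan(0.53/0.333) = 57.86°
∠T(j0.53) = −57.86° = -57.86°

-57.9 deg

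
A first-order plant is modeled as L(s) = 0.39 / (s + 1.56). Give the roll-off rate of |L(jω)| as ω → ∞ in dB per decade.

-20 dB/decade

With 0 zeros and 1 pole, the high-frequency asymptotic slope is 20 × (0 − 1) = -20 dB/decade.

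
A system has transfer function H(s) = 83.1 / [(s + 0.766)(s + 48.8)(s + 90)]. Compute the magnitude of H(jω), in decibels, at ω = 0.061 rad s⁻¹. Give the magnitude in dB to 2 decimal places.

-32.17 dB

|j0.061 + 0.766| = √(0.061² + 0.766²) = 0.7684
|j0.061 + 48.8| = √(0.061² + 48.8²) = 48.8
|j0.061 + 90| = √(0.061² + 90²) = 90
|H(j0.061)| = 83.1 / (0.7684 × 48.8 × 90) = 0.024623
20 log₁₀(0.024623) = -32.173 dB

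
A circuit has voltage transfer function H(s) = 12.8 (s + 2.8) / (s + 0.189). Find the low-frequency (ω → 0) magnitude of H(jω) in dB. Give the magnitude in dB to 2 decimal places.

45.56 dB

H(0) = 12.8 × 2.8 / 0.189 = 189.63
20 log₁₀(189.63) = 45.558 dB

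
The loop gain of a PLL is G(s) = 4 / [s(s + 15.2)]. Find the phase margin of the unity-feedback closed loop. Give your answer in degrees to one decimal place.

89.0°

Gain crossover: |G(jω)| = 1 at ω ≈ 0.263 rad/s.
∠G(j0.263) = −90° − arctan(0.263/15.2) ≈ -90.99°
PM = 180° + (-90.99°) = 89.01°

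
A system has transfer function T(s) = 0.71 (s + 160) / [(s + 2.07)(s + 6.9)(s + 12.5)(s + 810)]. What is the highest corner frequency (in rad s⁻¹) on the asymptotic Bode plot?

Break frequencies occur at each pole and zero magnitude: 2.07 rad s⁻¹, 6.9 rad s⁻¹, 12.5 rad s⁻¹, 160 rad s⁻¹, 810 rad s⁻¹.
The highest is 810 rad s⁻¹.

810 rad s⁻¹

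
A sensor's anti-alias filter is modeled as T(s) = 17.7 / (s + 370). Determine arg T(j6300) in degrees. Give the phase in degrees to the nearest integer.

-87°

∠(j6300 + 370) = arctan(6300/370) = 86.64°
∠T(j6300) = −86.64° = -86.64°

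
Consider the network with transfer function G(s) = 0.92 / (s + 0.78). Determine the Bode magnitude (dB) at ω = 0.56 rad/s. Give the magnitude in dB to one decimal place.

-0.4 dB

|j0.56 + 0.78| = √(0.56² + 0.78²) = 0.9602
|G(j0.56)| = 0.92 / 0.9602 = 0.95813
20 log₁₀(0.95813) = -0.37 dB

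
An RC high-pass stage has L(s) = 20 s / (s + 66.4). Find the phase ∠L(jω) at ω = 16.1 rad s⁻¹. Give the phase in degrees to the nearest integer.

∠(j16.1) = 90.00°
∠(j16.1 + 66.4) = arctan(16.1/66.4) = 13.63°
∠L(j16.1) = 90.00° − 13.63° = 76.37°

76°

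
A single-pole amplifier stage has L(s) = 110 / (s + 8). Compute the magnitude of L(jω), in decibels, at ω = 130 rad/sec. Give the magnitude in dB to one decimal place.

|j130 + 8| = √(130² + 8²) = 130.2
|L(j130)| = 110 / 130.2 = 0.84456
20 log₁₀(0.84456) = -1.47 dB

-1.5 dB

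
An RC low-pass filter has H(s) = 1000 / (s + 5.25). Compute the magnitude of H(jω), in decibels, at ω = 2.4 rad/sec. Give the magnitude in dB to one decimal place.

|j2.4 + 5.25| = √(2.4² + 5.25²) = 5.773
|H(j2.4)| = 1000 / 5.773 = 173.23
20 log₁₀(173.23) = 44.77 dB

44.8 dB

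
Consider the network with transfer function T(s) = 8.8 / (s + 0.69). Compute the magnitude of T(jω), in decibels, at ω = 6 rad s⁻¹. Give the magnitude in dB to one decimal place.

|j6 + 0.69| = √(6² + 0.69²) = 6.04
|T(j6)| = 8.8 / 6.04 = 1.4571
20 log₁₀(1.4571) = 3.27 dB

3.3 dB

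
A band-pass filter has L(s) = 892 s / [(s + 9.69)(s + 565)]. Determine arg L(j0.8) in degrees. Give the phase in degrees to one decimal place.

85.2°

∠(j0.8) = 90.00°
∠(j0.8 + 9.69) = arctan(0.8/9.69) = 4.72°
∠(j0.8 + 565) = arctan(0.8/565) = 0.08°
∠L(j0.8) = 90.00° − (4.72° + 0.08°) = 85.20°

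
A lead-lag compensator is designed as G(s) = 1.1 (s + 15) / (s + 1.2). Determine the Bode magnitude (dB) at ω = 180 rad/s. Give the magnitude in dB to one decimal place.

0.9 dB

|j180 + 15| = √(180² + 15²) = 180.6
|j180 + 1.2| = √(180² + 1.2²) = 180
|G(j180)| = 1.1 × 180.6 / 180 = 1.1038
20 log₁₀(1.1038) = 0.86 dB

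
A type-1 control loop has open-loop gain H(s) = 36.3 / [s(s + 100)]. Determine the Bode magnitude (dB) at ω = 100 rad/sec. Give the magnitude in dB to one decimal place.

|j100 + 100| = √(100² + 100²) = 141.4
|j100| = 100
|H(j100)| = 36.3 / (141.4 × 100) = 0.0025668
20 log₁₀(0.0025668) = -51.81 dB

-51.8 dB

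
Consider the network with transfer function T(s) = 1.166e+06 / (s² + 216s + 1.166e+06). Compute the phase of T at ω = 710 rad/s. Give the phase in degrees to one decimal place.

-13.0 deg

∠[(j710)² + 216(j710) + 1.166e+06] = ∠[6.619e+05 + j1.5336e+05] = 13.05°
∠T(j710) = −13.05° = -13.05°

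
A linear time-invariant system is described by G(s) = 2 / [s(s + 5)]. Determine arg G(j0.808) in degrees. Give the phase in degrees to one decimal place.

∠(j0.808 + 5) = arctan(0.808/5) = 9.18°
∠(j0.808) = 90.00°
∠G(j0.808) = − (9.18° + 90.00°) = -99.18°

-99.2°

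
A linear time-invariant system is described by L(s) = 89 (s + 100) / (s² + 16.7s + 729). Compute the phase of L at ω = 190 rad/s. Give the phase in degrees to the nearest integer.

∠(j190 + 100) = arctan(190/100) = 62.24°
∠[(j190)² + 16.7(j190) + 729] = ∠[-35371 + j3173] = 174.87°
∠L(j190) = 62.24° − 174.87° = -112.63°

-113°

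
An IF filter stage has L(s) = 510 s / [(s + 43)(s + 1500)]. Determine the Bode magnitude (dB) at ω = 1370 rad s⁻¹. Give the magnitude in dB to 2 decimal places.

-12.01 dB

|j1370| = 1370
|j1370 + 43| = √(1370² + 43²) = 1371
|j1370 + 1500| = √(1370² + 1500²) = 2031
|L(j1370)| = 510 × 1370 / (1371 × 2031) = 0.25093
20 log₁₀(0.25093) = -12.009 dB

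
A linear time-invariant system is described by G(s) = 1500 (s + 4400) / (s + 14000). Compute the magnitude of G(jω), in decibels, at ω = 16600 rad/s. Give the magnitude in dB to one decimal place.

|j16600 + 4400| = √(16600² + 4400²) = 1.717e+04
|j16600 + 14000| = √(16600² + 14000²) = 2.172e+04
|G(j16600)| = 1500 × 1.717e+04 / 2.172e+04 = 1186.2
20 log₁₀(1186.2) = 61.48 dB

61.5 dB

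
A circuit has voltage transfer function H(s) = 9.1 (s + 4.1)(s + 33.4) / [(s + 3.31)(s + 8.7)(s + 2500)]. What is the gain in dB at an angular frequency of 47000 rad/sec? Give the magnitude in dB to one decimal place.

|j47000 + 4.1| = √(47000² + 4.1²) = 4.7e+04
|j47000 + 33.4| = √(47000² + 33.4²) = 4.7e+04
|j47000 + 3.31| = √(47000² + 3.31²) = 4.7e+04
|j47000 + 8.7| = √(47000² + 8.7²) = 4.7e+04
|j47000 + 2500| = √(47000² + 2500²) = 4.707e+04
|H(j47000)| = 9.1 × 4.7e+04 × 4.7e+04 / (4.7e+04 × 4.7e+04 × 4.707e+04) = 0.00019334
20 log₁₀(0.00019334) = -74.27 dB

-74.3 dB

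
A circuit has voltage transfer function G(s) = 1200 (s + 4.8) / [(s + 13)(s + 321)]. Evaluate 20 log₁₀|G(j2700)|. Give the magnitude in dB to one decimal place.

-7.1 dB

|j2700 + 4.8| = √(2700² + 4.8²) = 2700
|j2700 + 13| = √(2700² + 13²) = 2700
|j2700 + 321| = √(2700² + 321²) = 2719
|G(j2700)| = 1200 × 2700 / (2700 × 2719) = 0.44133
20 log₁₀(0.44133) = -7.10 dB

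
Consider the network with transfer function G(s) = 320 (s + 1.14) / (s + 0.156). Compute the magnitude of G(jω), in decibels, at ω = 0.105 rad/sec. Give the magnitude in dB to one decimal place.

65.8 dB

|j0.105 + 1.14| = √(0.105² + 1.14²) = 1.145
|j0.105 + 0.156| = √(0.105² + 0.156²) = 0.188
|G(j0.105)| = 320 × 1.145 / 0.188 = 1948.2
20 log₁₀(1948.2) = 65.79 dB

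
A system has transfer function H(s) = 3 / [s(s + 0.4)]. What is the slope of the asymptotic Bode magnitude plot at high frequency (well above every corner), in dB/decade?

-40 dB/decade

With 0 zeros and 2 poles, the high-frequency asymptotic slope is 20 × (0 − 2) = -40 dB/decade.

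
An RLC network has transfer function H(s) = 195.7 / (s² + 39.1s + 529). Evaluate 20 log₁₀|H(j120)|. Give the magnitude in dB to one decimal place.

-37.5 dB

|(j120)² + 39.1(j120) + 529| = |-13871 + j4692| = 1.464e+04
|H(j120)| = 195.7 / 1.464e+04 = 0.013365
20 log₁₀(0.013365) = -37.48 dB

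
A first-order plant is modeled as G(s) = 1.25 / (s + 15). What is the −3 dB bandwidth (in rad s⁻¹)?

For a single-pole low-pass, the −3 dB point is at the pole: ω = 15 rad s⁻¹.

15 rad s⁻¹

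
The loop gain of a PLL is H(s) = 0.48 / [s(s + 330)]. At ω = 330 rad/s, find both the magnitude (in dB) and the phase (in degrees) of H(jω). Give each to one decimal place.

|j330 + 330| = √(330² + 330²) = 466.7
|j330| = 330
|H(j330)| = 0.48 / (466.7 × 330) = 3.1167e-06
20 log₁₀(3.1167e-06) = -110.13 dB
∠(j330 + 330) = arctan(330/330) = 45.00°
∠(j330) = 90.00°
∠H(j330) = − (45.00° + 90.00°) = -135.00°

|H| = -110.1 dB, ∠H = -135.0 deg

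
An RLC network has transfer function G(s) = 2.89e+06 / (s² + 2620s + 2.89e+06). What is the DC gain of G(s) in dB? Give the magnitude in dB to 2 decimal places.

0.00 dB

G(0) = 2.89e+06 / 2.89e+06 = 1
20 log₁₀(1) = 0.000 dB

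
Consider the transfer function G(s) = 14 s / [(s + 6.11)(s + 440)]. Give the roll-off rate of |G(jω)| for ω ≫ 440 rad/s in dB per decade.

With 1 zero and 2 poles, the high-frequency asymptotic slope is 20 × (1 − 2) = -20 dB/decade.

-20 dB/decade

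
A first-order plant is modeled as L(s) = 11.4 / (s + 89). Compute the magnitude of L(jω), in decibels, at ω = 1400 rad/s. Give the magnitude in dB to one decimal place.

|j1400 + 89| = √(1400² + 89²) = 1403
|L(j1400)| = 11.4 / 1403 = 0.0081265
20 log₁₀(0.0081265) = -41.80 dB

-41.8 dB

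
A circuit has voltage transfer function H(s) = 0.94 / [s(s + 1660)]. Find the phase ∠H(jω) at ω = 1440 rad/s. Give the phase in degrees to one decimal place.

∠(j1440 + 1660) = arctan(1440/1660) = 40.94°
∠(j1440) = 90.00°
∠H(j1440) = − (40.94° + 90.00°) = -130.94°

-130.9°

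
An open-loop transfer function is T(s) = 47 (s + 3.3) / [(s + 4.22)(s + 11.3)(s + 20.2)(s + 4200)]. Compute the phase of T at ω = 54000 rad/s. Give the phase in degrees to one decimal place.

∠(j54000 + 3.3) = arctan(54000/3.3) = 90.00°
∠(j54000 + 4.22) = arctan(54000/4.22) = 90.00°
∠(j54000 + 11.3) = arctan(54000/11.3) = 89.99°
∠(j54000 + 20.2) = arctan(54000/20.2) = 89.98°
∠(j54000 + 4200) = arctan(54000/4200) = 85.55°
∠T(j54000) = 90.00° − (90.00° + 89.99° + 89.98° + 85.55°) = -265.52°

-265.5°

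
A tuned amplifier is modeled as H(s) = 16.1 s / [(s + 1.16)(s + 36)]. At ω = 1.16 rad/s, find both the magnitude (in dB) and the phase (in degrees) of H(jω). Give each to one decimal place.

|j1.16| = 1.16
|j1.16 + 1.16| = √(1.16² + 1.16²) = 1.64
|j1.16 + 36| = √(1.16² + 36²) = 36.02
|H(j1.16)| = 16.1 × 1.16 / (1.64 × 36.02) = 0.31607
20 log₁₀(0.31607) = -10.00 dB
∠(j1.16) = 90.00°
∠(j1.16 + 1.16) = arctan(1.16/1.16) = 45.00°
∠(j1.16 + 36) = arctan(1.16/36) = 1.85°
∠H(j1.16) = 90.00° − (45.00° + 1.85°) = 43.15°

|H| = -10.0 dB, ∠H = 43.2°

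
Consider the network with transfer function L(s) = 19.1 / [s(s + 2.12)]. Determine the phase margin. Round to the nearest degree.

27 deg

Gain crossover: |L(jω)| = 1 at ω ≈ 4.12 rad/sec.
∠L(j4.12) = −90° − arctan(4.12/2.12) ≈ -152.78°
PM = 180° + (-152.78°) = 27.22°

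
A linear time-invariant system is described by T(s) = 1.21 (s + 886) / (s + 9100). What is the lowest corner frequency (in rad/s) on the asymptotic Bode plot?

886 rad/s

Break frequencies occur at each pole and zero magnitude: 886 rad/s, 9100 rad/s.
The lowest is 886 rad/s.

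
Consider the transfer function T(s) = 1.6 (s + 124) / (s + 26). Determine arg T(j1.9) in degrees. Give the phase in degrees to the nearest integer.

∠(j1.9 + 124) = arctan(1.9/124) = 0.88°
∠(j1.9 + 26) = arctan(1.9/26) = 4.18°
∠T(j1.9) = 0.88° − 4.18° = -3.30°

-3°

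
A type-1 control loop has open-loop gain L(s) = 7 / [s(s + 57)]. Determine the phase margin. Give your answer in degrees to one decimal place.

Gain crossover: |L(jω)| = 1 at ω ≈ 0.123 rad s⁻¹.
∠L(j0.123) = −90° − arctan(0.123/57) ≈ -90.12°
PM = 180° + (-90.12°) = 89.88°

89.9°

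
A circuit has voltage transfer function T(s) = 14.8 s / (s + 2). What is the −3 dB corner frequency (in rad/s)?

For a single-pole high-pass, the −3 dB point is at the pole: ω = 2 rad/s.

2 rad/s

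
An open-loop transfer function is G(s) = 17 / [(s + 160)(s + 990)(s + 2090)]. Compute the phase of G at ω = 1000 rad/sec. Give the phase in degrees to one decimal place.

∠(j1000 + 160) = arctan(1000/160) = 80.91°
∠(j1000 + 990) = arctan(1000/990) = 45.29°
∠(j1000 + 2090) = arctan(1000/2090) = 25.57°
∠G(j1000) = − (80.91° + 45.29° + 25.57°) = -151.77°

-151.8°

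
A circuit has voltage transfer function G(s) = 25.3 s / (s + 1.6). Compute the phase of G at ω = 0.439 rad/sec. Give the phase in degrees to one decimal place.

∠(j0.439) = 90.00°
∠(j0.439 + 1.6) = arctan(0.439/1.6) = 15.34°
∠G(j0.439) = 90.00° − 15.34° = 74.66°

74.7 deg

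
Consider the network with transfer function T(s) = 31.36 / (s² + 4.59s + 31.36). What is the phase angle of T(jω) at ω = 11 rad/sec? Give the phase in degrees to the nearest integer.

∠[(j11)² + 4.59(j11) + 31.36] = ∠[-89.64 + j50.49] = 150.61°
∠T(j11) = −150.61° = -150.61°

-151°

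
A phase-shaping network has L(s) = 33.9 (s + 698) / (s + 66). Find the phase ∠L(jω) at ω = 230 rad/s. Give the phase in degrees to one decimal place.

∠(j230 + 698) = arctan(230/698) = 18.24°
∠(j230 + 66) = arctan(230/66) = 73.99°
∠L(j230) = 18.24° − 73.99° = -55.75°

-55.8°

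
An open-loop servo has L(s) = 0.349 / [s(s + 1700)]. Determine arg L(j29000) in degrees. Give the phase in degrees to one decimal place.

∠(j29000 + 1700) = arctan(29000/1700) = 86.65°
∠(j29000) = 90.00°
∠L(j29000) = − (86.65° + 90.00°) = -176.65°

-176.6 deg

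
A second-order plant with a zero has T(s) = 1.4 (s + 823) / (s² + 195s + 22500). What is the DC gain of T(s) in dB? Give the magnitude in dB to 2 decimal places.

-25.81 dB

T(0) = 1.4 × 823 / 22500 = 0.051209
20 log₁₀(0.051209) = -25.813 dB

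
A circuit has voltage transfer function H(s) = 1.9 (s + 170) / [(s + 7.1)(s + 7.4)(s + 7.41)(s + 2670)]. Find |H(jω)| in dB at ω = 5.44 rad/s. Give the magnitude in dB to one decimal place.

|j5.44 + 170| = √(5.44² + 170²) = 170.1
|j5.44 + 7.1| = √(5.44² + 7.1²) = 8.944
|j5.44 + 7.4| = √(5.44² + 7.4²) = 9.184
|j5.44 + 7.41| = √(5.44² + 7.41²) = 9.192
|j5.44 + 2670| = √(5.44² + 2670²) = 2670
|H(j5.44)| = 1.9 × 170.1 / (8.944 × 9.184 × 9.192 × 2670) = 0.00016028
20 log₁₀(0.00016028) = -75.90 dB

-75.9 dB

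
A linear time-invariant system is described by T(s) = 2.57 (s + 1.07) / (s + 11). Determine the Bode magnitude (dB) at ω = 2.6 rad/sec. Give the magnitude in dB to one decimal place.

|j2.6 + 1.07| = √(2.6² + 1.07²) = 2.812
|j2.6 + 11| = √(2.6² + 11²) = 11.3
|T(j2.6)| = 2.57 × 2.812 / 11.3 = 0.63927
20 log₁₀(0.63927) = -3.89 dB

-3.9 dB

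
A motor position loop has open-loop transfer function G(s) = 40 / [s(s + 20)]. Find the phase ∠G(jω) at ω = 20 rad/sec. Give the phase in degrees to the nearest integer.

∠(j20 + 20) = arctan(20/20) = 45.00°
∠(j20) = 90.00°
∠G(j20) = − (45.00° + 90.00°) = -135.00°

-135°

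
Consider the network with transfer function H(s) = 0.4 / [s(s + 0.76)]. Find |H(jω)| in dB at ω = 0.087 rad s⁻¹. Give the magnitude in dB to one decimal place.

15.6 dB

|j0.087 + 0.76| = √(0.087² + 0.76²) = 0.765
|j0.087| = 0.087
|H(j0.087)| = 0.4 / (0.765 × 0.087) = 6.0104
20 log₁₀(6.0104) = 15.58 dB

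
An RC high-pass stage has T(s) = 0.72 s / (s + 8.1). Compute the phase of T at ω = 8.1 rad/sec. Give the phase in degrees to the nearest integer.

45 deg

∠(j8.1) = 90.00°
∠(j8.1 + 8.1) = arctan(8.1/8.1) = 45.00°
∠T(j8.1) = 90.00° − 45.00° = 45.00°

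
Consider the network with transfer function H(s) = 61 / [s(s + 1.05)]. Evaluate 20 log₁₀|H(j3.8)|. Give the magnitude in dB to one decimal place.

12.2 dB

|j3.8 + 1.05| = √(3.8² + 1.05²) = 3.942
|j3.8| = 3.8
|H(j3.8)| = 61 / (3.942 × 3.8) = 4.0718
20 log₁₀(4.0718) = 12.20 dB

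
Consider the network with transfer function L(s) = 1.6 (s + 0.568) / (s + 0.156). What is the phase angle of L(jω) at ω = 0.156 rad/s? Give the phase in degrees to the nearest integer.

∠(j0.156 + 0.568) = arctan(0.156/0.568) = 15.36°
∠(j0.156 + 0.156) = arctan(0.156/0.156) = 45.00°
∠L(j0.156) = 15.36° − 45.00° = -29.64°

-30 deg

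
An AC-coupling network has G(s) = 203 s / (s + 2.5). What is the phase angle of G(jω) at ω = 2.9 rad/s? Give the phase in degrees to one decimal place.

∠(j2.9) = 90.00°
∠(j2.9 + 2.5) = arctan(2.9/2.5) = 49.24°
∠G(j2.9) = 90.00° − 49.24° = 40.76°

40.8 deg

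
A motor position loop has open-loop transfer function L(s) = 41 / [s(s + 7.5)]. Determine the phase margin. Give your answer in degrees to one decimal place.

Gain crossover: |L(jω)| = 1 at ω ≈ 4.65 rad s⁻¹.
∠L(j4.65) = −90° − arctan(4.65/7.5) ≈ -121.78°
PM = 180° + (-121.78°) = 58.22°

58.2°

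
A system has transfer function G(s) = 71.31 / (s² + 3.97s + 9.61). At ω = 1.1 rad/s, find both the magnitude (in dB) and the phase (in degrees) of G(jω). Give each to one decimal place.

|(j1.1)² + 3.97(j1.1) + 9.61| = |8.4 + j4.367| = 9.467
|G(j1.1)| = 71.31 / 9.467 = 7.5322
20 log₁₀(7.5322) = 17.54 dB
∠[(j1.1)² + 3.97(j1.1) + 9.61] = ∠[8.4 + j4.367] = 27.47°
∠G(j1.1) = −27.47° = -27.47°

|G| = 17.5 dB, ∠G = -27.5°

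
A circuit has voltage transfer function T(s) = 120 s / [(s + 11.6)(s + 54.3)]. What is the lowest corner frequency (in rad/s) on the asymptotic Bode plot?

Break frequencies occur at each pole and zero magnitude: 11.6 rad/s, 54.3 rad/s.
The lowest is 11.6 rad/s.

11.6 rad/s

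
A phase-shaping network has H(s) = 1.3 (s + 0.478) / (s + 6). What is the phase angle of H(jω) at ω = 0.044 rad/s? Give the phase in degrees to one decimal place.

∠(j0.044 + 0.478) = arctan(0.044/0.478) = 5.26°
∠(j0.044 + 6) = arctan(0.044/6) = 0.42°
∠H(j0.044) = 5.26° − 0.42° = 4.84°

4.8°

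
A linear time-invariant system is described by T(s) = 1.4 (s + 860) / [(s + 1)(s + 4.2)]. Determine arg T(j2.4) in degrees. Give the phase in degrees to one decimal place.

∠(j2.4 + 860) = arctan(2.4/860) = 0.16°
∠(j2.4 + 1) = arctan(2.4/1) = 67.38°
∠(j2.4 + 4.2) = arctan(2.4/4.2) = 29.74°
∠T(j2.4) = 0.16° − (67.38° + 29.74°) = -96.97°

-97.0 deg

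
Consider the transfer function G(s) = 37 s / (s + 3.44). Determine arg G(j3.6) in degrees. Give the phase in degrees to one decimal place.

∠(j3.6) = 90.00°
∠(j3.6 + 3.44) = arctan(3.6/3.44) = 46.30°
∠G(j3.6) = 90.00° − 46.30° = 43.70°

43.7°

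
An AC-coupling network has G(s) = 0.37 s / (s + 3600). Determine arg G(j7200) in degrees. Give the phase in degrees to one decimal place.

∠(j7200) = 90.00°
∠(j7200 + 3600) = arctan(7200/3600) = 63.43°
∠G(j7200) = 90.00° − 63.43° = 26.57°

26.6°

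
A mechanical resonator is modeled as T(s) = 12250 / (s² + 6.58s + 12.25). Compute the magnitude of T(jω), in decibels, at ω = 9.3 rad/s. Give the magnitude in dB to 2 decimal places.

42.10 dB

|(j9.3)² + 6.58(j9.3) + 12.25| = |-74.24 + j61.194| = 96.21
|T(j9.3)| = 12250 / 96.21 = 127.33
20 log₁₀(127.33) = 42.098 dB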